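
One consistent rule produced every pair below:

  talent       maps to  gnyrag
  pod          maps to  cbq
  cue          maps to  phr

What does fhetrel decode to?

surgery

Compare letters: t→g is +13, a→n is +13, l→y is +13 — a constant shift. Every letter moves 13 places later in the alphabet, wrapping around z→a.
Undoing it on fhetrel: f−13=s, h−13=u, e−13=r, t−13=g, r−13=e, e−13=r, l−13=y.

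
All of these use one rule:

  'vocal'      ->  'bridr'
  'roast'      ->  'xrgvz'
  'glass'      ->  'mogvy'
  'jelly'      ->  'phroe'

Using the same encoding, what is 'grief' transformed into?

muohl

Shifts by position in vocal: pos 0: v→b (+6), pos 1: o→r (+3), pos 2: c→i (+6), pos 3: a→d (+3) — repeating every 2. A repeating key of period 2 is used — shifts +6, +3 over and over.
For grief: g+6=m, r+3=u, i+6=o, e+3=h, f+6=l.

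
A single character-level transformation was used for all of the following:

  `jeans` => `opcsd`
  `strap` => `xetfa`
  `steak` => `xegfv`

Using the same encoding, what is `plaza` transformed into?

uwcel

Shifts by position in jeans: pos 0: j→o (+5), pos 1: e→p (+11), pos 2: a→c (+2), pos 3: n→s (+5), pos 4: s→d (+11) — repeating every 3. A repeating key of period 3 is used — shifts +5, +11, +2 over and over.
On plaza: p+5=u, l+11=w, a+2=c, z+5=e, a+11=l.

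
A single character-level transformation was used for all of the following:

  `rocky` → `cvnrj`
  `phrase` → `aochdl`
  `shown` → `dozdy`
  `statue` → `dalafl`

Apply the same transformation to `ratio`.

chepz

Shifts by position in rocky: pos 0: r→c (+11), pos 1: o→v (+7), pos 2: c→n (+11), pos 3: k→r (+7) — repeating every 2. The shifts repeat in a cycle of length 2: positions 0,1,… shift by +11, +7, then the pattern repeats.
For ratio: r+11=c, a+7=h, t+11=e, i+7=p, o+11=z.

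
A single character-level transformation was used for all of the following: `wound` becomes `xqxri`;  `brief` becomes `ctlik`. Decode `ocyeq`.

naval

In wound: w→x is +1, o→q is +2, u→x is +3, n→r is +4 — the shift increases by 1 each position. Each letter shifts forward by (position + 1), i.e. 1, 2, 3, … — the shift grows by one for each successive letter.
Decoding ocyeq: o−1=n, c−2=a, y−3=v, e−4=a, q−5=l.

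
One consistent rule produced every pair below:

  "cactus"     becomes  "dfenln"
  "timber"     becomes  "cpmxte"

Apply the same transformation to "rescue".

pfndpc

The output letters match the input read backwards, each shifted +11: cactus reversed is sutcac. Read the word backwards and shift each letter +11.
On rescue: reverse → eucser; then shift: e+11=p, u+11=f, c+11=n, s+11=d, e+11=p, r+11=c.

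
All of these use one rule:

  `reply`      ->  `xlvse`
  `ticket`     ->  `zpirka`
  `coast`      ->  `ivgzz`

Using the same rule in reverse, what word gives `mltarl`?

Shifts by position in reply: pos 0: r→x (+6), pos 1: e→l (+7), pos 2: p→v (+6), pos 3: l→s (+7) — repeating every 2. The shifts repeat in a cycle of length 2: positions 0,1,… shift by +6, +7, then the pattern repeats.
Decoding mltarl: m−6=g, l−7=e, t−6=n, a−7=t, r−6=l, l−7=e.

gentle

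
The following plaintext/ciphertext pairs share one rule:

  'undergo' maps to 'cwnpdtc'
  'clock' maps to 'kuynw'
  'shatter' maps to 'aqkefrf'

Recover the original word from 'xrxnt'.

In undergo: u→c is +8, n→w is +9, d→n is +10, e→p is +11 — the shift increases by 1 each position. Letter i (0-indexed) is shifted by i+8, so successive shifts are 8, 9, 10, ….
Decoding xrxnt: x−8=p, r−9=i, x−10=n, n−11=c, t−12=h.

pinch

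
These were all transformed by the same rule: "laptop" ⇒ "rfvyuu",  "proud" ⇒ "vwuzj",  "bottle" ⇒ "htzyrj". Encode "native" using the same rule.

Shifts by position in laptop: pos 0: l→r (+6), pos 1: a→f (+5), pos 2: p→v (+6), pos 3: t→y (+5) — repeating every 2. The shifts repeat in a cycle of length 2: positions 0,1,… shift by +6, +5, then the pattern repeats.
On native: n+6=t, a+5=f, t+6=z, i+5=n, v+6=b, e+5=j.

tfznbj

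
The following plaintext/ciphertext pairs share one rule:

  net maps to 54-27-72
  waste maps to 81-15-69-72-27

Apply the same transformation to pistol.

60-39-69-72-57-48

n(#14)→54 and e(#5)→27: differences scale by 3, so n = 3·pos + 12. With a=1..z=26, the number is 3·pos + 12.
For pistol: p=16→60, i=9→39, s=19→69, t=20→72, o=15→57, l=12→48.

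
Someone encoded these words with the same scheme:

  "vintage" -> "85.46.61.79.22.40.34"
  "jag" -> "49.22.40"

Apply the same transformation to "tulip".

79.82.55.46.67

v(#22)→85 and i(#9)→46: differences scale by 3, so n = 3·pos + 19. Each letter becomes 3×(its alphabet position, a=1..z=26) + 19.
For tulip: t=20→79, u=21→82, l=12→55, i=9→46, p=16→67.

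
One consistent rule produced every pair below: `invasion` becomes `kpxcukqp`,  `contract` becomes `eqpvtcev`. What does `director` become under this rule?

fktgevqt

Compare letters: i→k is +2, n→p is +2, v→x is +2 — a constant shift. Each letter is shifted forward by 2 in the alphabet (a Caesar shift of +2).
On director: d+2=f, i+2=k, r+2=t, e+2=g, c+2=e, t+2=v, o+2=q, r+2=t.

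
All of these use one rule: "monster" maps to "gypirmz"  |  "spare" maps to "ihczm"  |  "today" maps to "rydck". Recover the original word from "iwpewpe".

m(12)→g(6) and o(14)→y(24) fit y≡9x+2 (mod 26); the inverse of 9 mod 26 is 3. Each letter's alphabet position (a=0..z=25) is mapped through 9·x+2 mod 26 — an affine cipher.
Decoding iwpewpe: i(8)→3·(8−2)≡18=s; w(22)→3·(22−2)≡8=i; p(15)→3·(15−2)≡13=n; e(4)→3·(4−2)≡6=g; w(22)→3·(22−2)≡8=i; p(15)→3·(15−2)≡13=n; e(4)→3·(4−2)≡6=g (all mod 26).

singing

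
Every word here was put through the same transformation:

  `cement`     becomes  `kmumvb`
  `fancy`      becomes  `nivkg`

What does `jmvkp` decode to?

Compare letters: c→k is +8, e→m is +8, m→u is +8 — a constant shift. Each letter is shifted forward by 8 in the alphabet (a Caesar shift of +8).
Undoing it on jmvkp: j−8=b, m−8=e, v−8=n, k−8=c, p−8=h.

bench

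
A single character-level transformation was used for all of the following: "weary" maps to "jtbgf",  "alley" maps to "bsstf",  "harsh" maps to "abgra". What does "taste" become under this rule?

cbrct

w(22)→j(9) and e(4)→t(19) fit y≡11x+1 (mod 26); the inverse of 11 mod 26 is 19. Treating letters as 0–25, the rule is x ↦ 11x + 1 (mod 26).
On taste: t(19)→11·19+1≡2=c; a(0)→11·0+1≡1=b; s(18)→11·18+1≡17=r; t(19)→11·19+1≡2=c; e(4)→11·4+1≡19=t (all mod 26).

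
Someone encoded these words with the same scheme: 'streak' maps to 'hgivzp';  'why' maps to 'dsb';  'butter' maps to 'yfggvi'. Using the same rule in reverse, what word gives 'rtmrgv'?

ignite

Letters are reflected about the middle of the alphabet (position → 25−position): Atbash.
Decoding rtmrgv: r↔i, t↔g, m↔n, r↔i, g↔t, v↔e.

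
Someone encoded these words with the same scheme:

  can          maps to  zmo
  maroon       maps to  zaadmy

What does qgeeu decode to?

The output letters match the input read backwards, each shifted +12: can reversed is nac. Two steps: reverse the string, then apply a Caesar shift of +12.
Undoing it on qgeeu: shift back: q−12=e, g−12=u, e−12=s, e−12=s, u−12=i → eussi; then reverse → issue.

issue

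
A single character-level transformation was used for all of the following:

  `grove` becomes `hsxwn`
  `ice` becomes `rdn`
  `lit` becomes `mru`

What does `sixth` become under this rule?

tryui

The shift depends on letter class: consonant g→h is +1, but vowel o→x is +9. Vowels shift forward by 9 and consonants shift forward by 1.
On sixth: s(cons)+1=t, i(vowel)+9=r, x(cons)+1=y, t(cons)+1=u, h(cons)+1=i.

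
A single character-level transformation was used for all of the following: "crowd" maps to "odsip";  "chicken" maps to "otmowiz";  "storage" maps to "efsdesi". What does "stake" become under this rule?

The shift depends on letter class: consonant c→o is +12, but vowel o→s is +4. Two shifts are in play — +4 for a/e/i/o/u, +12 for every other letter.
For stake: s(cons)+12=e, t(cons)+12=f, a(vowel)+4=e, k(cons)+12=w, e(vowel)+4=i.

efewi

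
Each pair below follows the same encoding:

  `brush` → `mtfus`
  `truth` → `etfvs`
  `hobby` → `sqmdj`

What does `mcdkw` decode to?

Shifts by position in brush: pos 0: b→m (+11), pos 1: r→t (+2), pos 2: u→f (+11), pos 3: s→u (+2) — repeating every 2. The shifts repeat in a cycle of length 2: positions 0,1,… shift by +11, +2, then the pattern repeats.
Reversing it on mcdkw: m−11=b, c−2=a, d−11=s, k−2=i, w−11=l.

basil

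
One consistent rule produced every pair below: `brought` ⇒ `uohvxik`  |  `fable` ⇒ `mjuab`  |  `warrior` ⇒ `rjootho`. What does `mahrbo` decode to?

flower

b(1)→u(20) and r(17)→o(14) fit y≡11x+9 (mod 26); the inverse of 11 mod 26 is 19. Each letter's alphabet position (a=0..z=25) is mapped through 11·x+9 mod 26 — an affine cipher.
Decoding mahrbo: m(12)→19·(12−9)≡5=f; a(0)→19·(0−9)≡11=l; h(7)→19·(7−9)≡14=o; r(17)→19·(17−9)≡22=w; b(1)→19·(1−9)≡4=e; o(14)→19·(14−9)≡17=r (all mod 26).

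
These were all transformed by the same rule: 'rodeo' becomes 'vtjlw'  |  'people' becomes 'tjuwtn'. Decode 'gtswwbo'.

compose

Letter i (0-indexed) is shifted by i+4, so successive shifts are 4, 5, 6, ….
Reversing it on gtswwbo: g−4=c, t−5=o, s−6=m, w−7=p, w−8=o, b−9=s, o−10=e.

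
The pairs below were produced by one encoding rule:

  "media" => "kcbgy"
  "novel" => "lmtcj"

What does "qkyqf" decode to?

smash

It's a constant shift of +24 (ROT24).
Decoding qkyqf: q−24=s, k−24=m, y−24=a, q−24=s, f−24=h.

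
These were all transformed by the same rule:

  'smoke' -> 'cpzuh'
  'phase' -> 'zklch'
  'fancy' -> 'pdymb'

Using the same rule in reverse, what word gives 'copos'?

Shifts by position in smoke: pos 0: s→c (+10), pos 1: m→p (+3), pos 2: o→z (+11), pos 3: k→u (+10), pos 4: e→h (+3) — repeating every 3. The shifts repeat in a cycle of length 3: positions 0,1,… shift by +10, +3, +11, then the pattern repeats.
Reversing it on copos: c−10=s, o−3=l, p−11=e, o−10=e, s−3=p.

sleep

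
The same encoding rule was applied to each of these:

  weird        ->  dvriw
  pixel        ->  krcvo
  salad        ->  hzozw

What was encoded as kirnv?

prime

Each pair mirrors across the alphabet (w↔d, e↔v, i↔r): positions sum to 25. Each letter is replaced by its mirror in the alphabet: a↔z, b↔y, c↔x, and so on (the Atbash cipher).
Decoding kirnv: k↔p, i↔r, r↔i, n↔m, v↔e.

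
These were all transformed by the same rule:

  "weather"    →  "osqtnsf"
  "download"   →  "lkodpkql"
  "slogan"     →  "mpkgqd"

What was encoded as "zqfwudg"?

Treating letters as 0–25, the rule is x ↦ 7x + 16 (mod 26).
Undoing it on zqfwudg: z(25)→15·(25−16)≡5=f; q(16)→15·(16−16)≡0=a; f(5)→15·(5−16)≡17=r; w(22)→15·(22−16)≡12=m; u(20)→15·(20−16)≡8=i; d(3)→15·(3−16)≡13=n; g(6)→15·(6−16)≡6=g (all mod 26).

farming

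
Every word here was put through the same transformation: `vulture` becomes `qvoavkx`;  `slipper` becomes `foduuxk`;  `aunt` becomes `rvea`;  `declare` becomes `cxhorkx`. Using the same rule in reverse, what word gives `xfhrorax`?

v(21)→q(16) and u(20)→v(21) fit y≡21x+17 (mod 26); the inverse of 21 mod 26 is 5. Each letter's alphabet position (a=0..z=25) is mapped through 21·x+17 mod 26 — an affine cipher.
Undoing it on xfhrorax: x(23)→5·(23−17)≡4=e; f(5)→5·(5−17)≡18=s; h(7)→5·(7−17)≡2=c; r(17)→5·(17−17)≡0=a; o(14)→5·(14−17)≡11=l; r(17)→5·(17−17)≡0=a; a(0)→5·(0−17)≡19=t; x(23)→5·(23−17)≡4=e (all mod 26).

escalate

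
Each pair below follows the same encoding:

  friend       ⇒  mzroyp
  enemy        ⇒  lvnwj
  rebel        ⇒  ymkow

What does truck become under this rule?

In friend: f→m is +7, r→z is +8, i→r is +9, e→o is +10 — the shift increases by 1 each position. Each letter shifts forward by (position + 7), i.e. 7, 8, 9, … — the shift grows by one for each successive letter.
For truck: t+7=a, r+8=z, u+9=d, c+10=m, k+11=v.

azdmv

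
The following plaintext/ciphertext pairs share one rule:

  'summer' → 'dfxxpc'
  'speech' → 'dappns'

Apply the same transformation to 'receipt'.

Compare letters: s→d is +11, u→f is +11, m→x is +11 — a constant shift. This is a Caesar cipher with shift 11.
On receipt: r+11=c, e+11=p, c+11=n, e+11=p, i+11=t, p+11=a, t+11=e.

cpnptae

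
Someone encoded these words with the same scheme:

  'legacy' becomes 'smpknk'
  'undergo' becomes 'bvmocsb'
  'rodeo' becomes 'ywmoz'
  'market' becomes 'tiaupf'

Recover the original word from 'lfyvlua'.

In legacy: l→s is +7, e→m is +8, g→p is +9, a→k is +10 — the shift increases by 1 each position. Letter i (0-indexed) is shifted by i+7, so successive shifts are 7, 8, 9, ….
Undoing it on lfyvlua: l−7=e, f−8=x, y−9=p, v−10=l, l−11=a, u−12=i, a−13=n.

explain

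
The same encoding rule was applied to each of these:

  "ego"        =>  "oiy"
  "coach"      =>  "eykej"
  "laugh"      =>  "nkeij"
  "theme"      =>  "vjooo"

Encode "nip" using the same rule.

psr

The shift depends on letter class: consonant g→i is +2, but vowel e→o is +10. The rule splits by letter class: vowels +10, consonants +2.
Applying it to nip: n(cons)+2=p, i(vowel)+10=s, p(cons)+2=r.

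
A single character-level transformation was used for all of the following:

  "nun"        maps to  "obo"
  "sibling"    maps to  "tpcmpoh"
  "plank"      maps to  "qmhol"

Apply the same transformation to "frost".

Vowels shift forward by 7 and consonants shift forward by 1.
On frost: f(cons)+1=g, r(cons)+1=s, o(vowel)+7=v, s(cons)+1=t, t(cons)+1=u.

gsvtu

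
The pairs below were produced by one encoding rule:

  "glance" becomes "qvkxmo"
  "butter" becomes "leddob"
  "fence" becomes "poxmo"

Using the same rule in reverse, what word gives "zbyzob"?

proper

Compare letters: g→q is +10, l→v is +10, a→k is +10 — a constant shift. Every letter moves 10 places later in the alphabet, wrapping around z→a.
Decoding zbyzob: z−10=p, b−10=r, y−10=o, z−10=p, o−10=e, b−10=r.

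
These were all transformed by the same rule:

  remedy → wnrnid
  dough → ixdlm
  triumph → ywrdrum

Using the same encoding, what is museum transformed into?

rdxndr

The rule splits by letter class: vowels +9, consonants +5.
On museum: m(cons)+5=r, u(vowel)+9=d, s(cons)+5=x, e(vowel)+9=n, u(vowel)+9=d, m(cons)+5=r.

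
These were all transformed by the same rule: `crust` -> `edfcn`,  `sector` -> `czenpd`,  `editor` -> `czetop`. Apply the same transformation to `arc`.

Read the word backwards and shift each letter +11.
On arc: reverse → cra; then shift: c+11=n, r+11=c, a+11=l.

ncl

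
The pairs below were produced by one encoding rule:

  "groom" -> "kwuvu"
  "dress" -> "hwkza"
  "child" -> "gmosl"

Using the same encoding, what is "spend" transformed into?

wukul

Letter i (0-indexed) is shifted by i+4, so successive shifts are 4, 5, 6, ….
Applying it to spend: s+4=w, p+5=u, e+6=k, n+7=u, d+8=l.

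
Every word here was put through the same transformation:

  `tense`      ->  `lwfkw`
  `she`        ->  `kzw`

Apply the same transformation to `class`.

Compare letters: t→l is +18, e→w is +18, n→f is +18 — a constant shift. Each letter is shifted forward by 18 in the alphabet (a Caesar shift of +18).
Applying it to class: c+18=u, l+18=d, a+18=s, s+18=k, s+18=k.

udskk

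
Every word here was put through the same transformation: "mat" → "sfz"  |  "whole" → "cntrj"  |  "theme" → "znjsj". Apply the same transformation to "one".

ttj

The shift depends on letter class: consonant m→s is +6, but vowel a→f is +5. The rule splits by letter class: vowels +5, consonants +6.
Applying it to one: o(vowel)+5=t, n(cons)+6=t, e(vowel)+5=j.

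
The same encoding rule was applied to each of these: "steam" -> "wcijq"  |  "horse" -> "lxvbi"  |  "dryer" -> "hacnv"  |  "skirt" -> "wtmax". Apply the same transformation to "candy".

gjrmc

Shifts by position in steam: pos 0: s→w (+4), pos 1: t→c (+9), pos 2: e→i (+4), pos 3: a→j (+9) — repeating every 2. A repeating key of period 2 is used — shifts +4, +9 over and over.
For candy: c+4=g, a+9=j, n+4=r, d+9=m, y+4=c.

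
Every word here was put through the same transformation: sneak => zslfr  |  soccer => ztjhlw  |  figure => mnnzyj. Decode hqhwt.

A repeating key of period 2 is used — shifts +7, +5 over and over.
Undoing it on hqhwt: h−7=a, q−5=l, h−7=a, w−5=r, t−7=m.

alarm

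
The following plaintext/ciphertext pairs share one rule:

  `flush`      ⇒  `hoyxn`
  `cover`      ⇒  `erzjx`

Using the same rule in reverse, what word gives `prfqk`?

noble

In flush: f→h is +2, l→o is +3, u→y is +4, s→x is +5 — the shift increases by 1 each position. Letter i (0-indexed) is shifted by i+2, so successive shifts are 2, 3, 4, ….
Decoding prfqk: p−2=n, r−3=o, f−4=b, q−5=l, k−6=e.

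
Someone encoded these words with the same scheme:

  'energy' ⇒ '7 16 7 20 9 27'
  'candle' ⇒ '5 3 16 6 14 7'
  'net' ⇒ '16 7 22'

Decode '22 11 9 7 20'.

e is letter #5 and maps to 7: an offset of 2. Letters become their 1-based position plus 2 (so a→3, b→4, …).
Reversing it on 22 11 9 7 20: 22→(22−2)÷1=20=t, 11→(11−2)÷1=9=i, 9→(9−2)÷1=7=g, 7→(7−2)÷1=5=e, 20→(20−2)÷1=18=r.

tiger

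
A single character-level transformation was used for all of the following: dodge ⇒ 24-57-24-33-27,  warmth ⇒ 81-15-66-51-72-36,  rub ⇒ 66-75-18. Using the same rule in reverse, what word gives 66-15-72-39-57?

ratio

With a=1..z=26, the number is 3·pos + 12.
Reversing it on 66-15-72-39-57: 66→(66−12)÷3=18=r, 15→(15−12)÷3=1=a, 72→(72−12)÷3=20=t, 39→(39−12)÷3=9=i, 57→(57−12)÷3=15=o.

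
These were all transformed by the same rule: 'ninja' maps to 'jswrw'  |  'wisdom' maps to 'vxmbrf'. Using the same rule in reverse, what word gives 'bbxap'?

gross

The output letters match the input read backwards, each shifted +9: ninja reversed is ajnin. Read the word backwards and shift each letter +9.
Undoing it on bbxap: shift back: b−9=s, b−9=s, x−9=o, a−9=r, p−9=g → ssorg; then reverse → gross.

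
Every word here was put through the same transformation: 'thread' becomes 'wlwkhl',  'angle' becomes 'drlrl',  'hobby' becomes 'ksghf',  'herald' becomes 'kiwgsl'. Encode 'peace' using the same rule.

Each letter shifts forward by (position + 3), i.e. 3, 4, 5, … — the shift grows by one for each successive letter.
Applying it to peace: p+3=s, e+4=i, a+5=f, c+6=i, e+7=l.

sifil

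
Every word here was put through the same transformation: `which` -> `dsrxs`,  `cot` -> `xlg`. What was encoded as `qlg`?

jot

Each pair mirrors across the alphabet (w↔d, h↔s, i↔r): positions sum to 25. Each letter is replaced by its mirror in the alphabet: a↔z, b↔y, c↔x, and so on (the Atbash cipher).
Decoding qlg: q↔j, l↔o, g↔t.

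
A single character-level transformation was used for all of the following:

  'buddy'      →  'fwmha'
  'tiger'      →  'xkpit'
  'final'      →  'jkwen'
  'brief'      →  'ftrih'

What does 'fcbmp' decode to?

basin

A repeating key of period 3 is used — shifts +4, +2, +9 over and over.
Reversing it on fcbmp: f−4=b, c−2=a, b−9=s, m−4=i, p−2=n.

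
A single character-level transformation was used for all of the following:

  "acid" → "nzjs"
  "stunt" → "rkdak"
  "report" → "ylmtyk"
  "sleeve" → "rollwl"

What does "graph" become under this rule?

xynmq

a(0)→n(13) and c(2)→z(25) fit y≡19x+13 (mod 26); the inverse of 19 mod 26 is 11. This is an affine cipher: with a=0,…,z=25, each position x becomes (19x+13) mod 26.
For graph: g(6)→19·6+13≡23=x; r(17)→19·17+13≡24=y; a(0)→19·0+13≡13=n; p(15)→19·15+13≡12=m; h(7)→19·7+13≡16=q (all mod 26).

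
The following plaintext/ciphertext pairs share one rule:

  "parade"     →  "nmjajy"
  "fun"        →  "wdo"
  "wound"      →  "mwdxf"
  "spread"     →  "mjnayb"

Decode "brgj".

axis

The word is reversed, then every letter is shifted forward by 9.
Decoding brgj: shift back: b−9=s, r−9=i, g−9=x, j−9=a → sixa; then reverse → axis.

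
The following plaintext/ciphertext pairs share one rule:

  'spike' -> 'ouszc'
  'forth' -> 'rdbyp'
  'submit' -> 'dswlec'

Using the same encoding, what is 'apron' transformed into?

xybzk

Read the word backwards and shift each letter +10.
For apron: reverse → norpa; then shift: n+10=x, o+10=y, r+10=b, p+10=z, a+10=k.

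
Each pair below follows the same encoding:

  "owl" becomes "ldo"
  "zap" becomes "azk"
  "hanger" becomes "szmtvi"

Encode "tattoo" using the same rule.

Each pair mirrors across the alphabet (o↔l, w↔d, l↔o): positions sum to 25. Each letter is replaced by its mirror in the alphabet: a↔z, b↔y, c↔x, and so on (the Atbash cipher).
For tattoo: t↔g, a↔z, t↔g, t↔g, o↔l, o↔l.

gzggll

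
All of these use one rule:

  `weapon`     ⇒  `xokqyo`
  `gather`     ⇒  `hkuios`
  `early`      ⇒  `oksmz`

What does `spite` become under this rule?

Vowels shift forward by 10 and consonants shift forward by 1.
For spite: s(cons)+1=t, p(cons)+1=q, i(vowel)+10=s, t(cons)+1=u, e(vowel)+10=o.

tqsuo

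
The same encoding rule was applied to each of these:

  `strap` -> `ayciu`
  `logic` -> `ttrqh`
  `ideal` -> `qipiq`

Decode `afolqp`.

saddle

Shifts by position in strap: pos 0: s→a (+8), pos 1: t→y (+5), pos 2: r→c (+11), pos 3: a→i (+8), pos 4: p→u (+5) — repeating every 3. It's a Vigenère-style cipher with numeric key [8,5,11]: position i shifts by key[i mod 3].
Reversing it on afolqp: a−8=s, f−5=a, o−11=d, l−8=d, q−5=l, p−11=e.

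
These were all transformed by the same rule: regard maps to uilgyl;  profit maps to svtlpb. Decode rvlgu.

organ

Each letter shifts forward by (position + 3), i.e. 3, 4, 5, … — the shift grows by one for each successive letter.
Reversing it on rvlgu: r−3=o, v−4=r, l−5=g, g−6=a, u−7=n.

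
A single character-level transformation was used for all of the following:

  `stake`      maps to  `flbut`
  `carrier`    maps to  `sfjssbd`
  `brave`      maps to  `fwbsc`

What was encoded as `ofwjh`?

given

The output letters match the input read backwards, each shifted +1: stake reversed is ekats. Read the word backwards and shift each letter +1.
Reversing it on ofwjh: shift back: o−1=n, f−1=e, w−1=v, j−1=i, h−1=g → nevig; then reverse → given.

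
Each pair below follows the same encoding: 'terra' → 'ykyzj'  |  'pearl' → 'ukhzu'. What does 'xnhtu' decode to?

In terra: t→y is +5, e→k is +6, r→y is +7, r→z is +8 — the shift increases by 1 each position. Letter i (0-indexed) is shifted by i+5, so successive shifts are 5, 6, 7, ….
Undoing it on xnhtu: x−5=s, n−6=h, h−7=a, t−8=l, u−9=l.

shall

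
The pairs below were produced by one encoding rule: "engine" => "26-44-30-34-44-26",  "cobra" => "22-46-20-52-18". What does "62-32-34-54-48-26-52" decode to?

e(#5)→26 and n(#14)→44: differences scale by 2, so n = 2·pos + 16. With a=1..z=26, the number is 2·pos + 16.
Decoding 62-32-34-54-48-26-52: 62→(62−16)÷2=23=w, 32→(32−16)÷2=8=h, 34→(34−16)÷2=9=i, 54→(54−16)÷2=19=s, 48→(48−16)÷2=16=p, 26→(26−16)÷2=5=e, 52→(52−16)÷2=18=r.

whisper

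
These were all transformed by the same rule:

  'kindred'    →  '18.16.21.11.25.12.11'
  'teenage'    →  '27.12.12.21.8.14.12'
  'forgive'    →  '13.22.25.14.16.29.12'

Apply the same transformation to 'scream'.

26.10.25.12.8.20

k is letter #11 and maps to 18: an offset of 7. Each letter is replaced by its alphabet position (a=1..z=26) + 7.
Applying it to scream: s=19→26, c=3→10, r=18→25, e=5→12, a=1→8, m=13→20.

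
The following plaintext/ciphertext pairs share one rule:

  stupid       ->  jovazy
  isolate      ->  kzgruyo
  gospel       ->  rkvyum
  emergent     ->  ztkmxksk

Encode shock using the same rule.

The word is reversed, then every letter is shifted forward by 6.
Applying it to shock: reverse → kcohs; then shift: k+6=q, c+6=i, o+6=u, h+6=n, s+6=y.

qiuny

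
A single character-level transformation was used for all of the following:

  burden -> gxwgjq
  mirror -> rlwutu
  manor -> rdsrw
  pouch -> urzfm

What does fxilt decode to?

audio

Shifts by position in burden: pos 0: b→g (+5), pos 1: u→x (+3), pos 2: r→w (+5), pos 3: d→g (+3) — repeating every 2. A repeating key of period 2 is used — shifts +5, +3 over and over.
Decoding fxilt: f−5=a, x−3=u, i−5=d, l−3=i, t−5=o.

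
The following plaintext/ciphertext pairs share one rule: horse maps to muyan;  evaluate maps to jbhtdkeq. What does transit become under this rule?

yxhvbse

In horse: h→m is +5, o→u is +6, r→y is +7, s→a is +8 — the shift increases by 1 each position. Letter i (0-indexed) is shifted by i+5, so successive shifts are 5, 6, 7, ….
On transit: t+5=y, r+6=x, a+7=h, n+8=v, s+9=b, i+10=s, t+11=e.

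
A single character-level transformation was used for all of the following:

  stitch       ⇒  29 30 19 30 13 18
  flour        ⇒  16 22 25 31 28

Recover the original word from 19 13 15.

ice

The number is (letter's place in the alphabet, a=1) + 10.
Reversing it on 19 13 15: 19→(19−10)÷1=9=i, 13→(13−10)÷1=3=c, 15→(15−10)÷1=5=e.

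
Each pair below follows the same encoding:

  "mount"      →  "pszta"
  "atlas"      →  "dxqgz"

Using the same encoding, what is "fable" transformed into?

In mount: m→p is +3, o→s is +4, u→z is +5, n→t is +6 — the shift increases by 1 each position. Each letter shifts forward by (position + 3), i.e. 3, 4, 5, … — the shift grows by one for each successive letter.
For fable: f+3=i, a+4=e, b+5=g, l+6=r, e+7=l.

iegrl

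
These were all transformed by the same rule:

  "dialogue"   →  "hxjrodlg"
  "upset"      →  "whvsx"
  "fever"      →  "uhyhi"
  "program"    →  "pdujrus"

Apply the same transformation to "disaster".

uhwvdvlg

The word is reversed, then every letter is shifted forward by 3.
Applying it to disaster: reverse → retsasid; then shift: r+3=u, e+3=h, t+3=w, s+3=v, a+3=d, s+3=v, i+3=l, d+3=g.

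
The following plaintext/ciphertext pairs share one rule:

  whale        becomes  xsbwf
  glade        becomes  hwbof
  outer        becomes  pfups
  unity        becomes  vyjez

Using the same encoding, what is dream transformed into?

It's a Vigenère-style cipher with numeric key [1,11]: position i shifts by key[i mod 2].
Applying it to dream: d+1=e, r+11=c, e+1=f, a+11=l, m+1=n.

ecfln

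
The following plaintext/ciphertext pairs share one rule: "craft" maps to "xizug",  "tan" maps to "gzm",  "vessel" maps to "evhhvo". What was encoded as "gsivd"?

Each pair mirrors across the alphabet (c↔x, r↔i, a↔z): positions sum to 25. Each letter is replaced by its mirror in the alphabet: a↔z, b↔y, c↔x, and so on (the Atbash cipher).
Undoing it on gsivd: g↔t, s↔h, i↔r, v↔e, d↔w.

threw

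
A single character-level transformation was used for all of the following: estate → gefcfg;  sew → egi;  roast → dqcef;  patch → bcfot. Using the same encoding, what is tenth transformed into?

fgzft

The rule splits by letter class: vowels +2, consonants +12.
Applying it to tenth: t(cons)+12=f, e(vowel)+2=g, n(cons)+12=z, t(cons)+12=f, h(cons)+12=t.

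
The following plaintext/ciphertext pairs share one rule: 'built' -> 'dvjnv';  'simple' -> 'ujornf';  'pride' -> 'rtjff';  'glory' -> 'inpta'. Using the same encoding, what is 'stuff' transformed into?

The shift depends on letter class: consonant b→d is +2, but vowel u→v is +1. Two shifts are in play — +1 for a/e/i/o/u, +2 for every other letter.
Applying it to stuff: s(cons)+2=u, t(cons)+2=v, u(vowel)+1=v, f(cons)+2=h, f(cons)+2=h.

uvvhh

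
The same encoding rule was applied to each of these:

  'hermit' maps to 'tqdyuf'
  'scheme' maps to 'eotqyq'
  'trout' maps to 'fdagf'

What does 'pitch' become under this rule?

bufot

Each letter is shifted forward by 12 in the alphabet (a Caesar shift of +12).
For pitch: p+12=b, i+12=u, t+12=f, c+12=o, h+12=t.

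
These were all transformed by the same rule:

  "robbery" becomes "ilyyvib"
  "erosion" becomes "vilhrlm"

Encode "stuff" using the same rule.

Letters are reflected about the middle of the alphabet (position → 25−position): Atbash.
Applying it to stuff: s↔h, t↔g, u↔f, f↔u, f↔u.

hgfuu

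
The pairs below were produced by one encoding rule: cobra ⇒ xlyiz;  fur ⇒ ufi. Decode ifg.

Each pair mirrors across the alphabet (c↔x, o↔l, b↔y): positions sum to 25. Each letter is replaced by its mirror in the alphabet: a↔z, b↔y, c↔x, and so on (the Atbash cipher).
Reversing it on ifg: i↔r, f↔u, g↔t.

rut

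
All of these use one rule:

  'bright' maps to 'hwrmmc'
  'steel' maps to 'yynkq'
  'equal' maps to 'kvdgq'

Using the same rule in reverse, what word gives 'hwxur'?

Shifts by position in bright: pos 0: b→h (+6), pos 1: r→w (+5), pos 2: i→r (+9), pos 3: g→m (+6), pos 4: h→m (+5), pos 5: t→c (+9) — repeating every 3. The shifts repeat in a cycle of length 3: positions 0,1,… shift by +6, +5, +9, then the pattern repeats.
Decoding hwxur: h−6=b, w−5=r, x−9=o, u−6=o, r−5=m.

broom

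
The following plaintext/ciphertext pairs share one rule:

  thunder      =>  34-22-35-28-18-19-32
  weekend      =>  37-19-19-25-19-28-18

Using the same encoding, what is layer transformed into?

t is letter #20 and maps to 34: an offset of 14. The number is (letter's place in the alphabet, a=1) + 14.
For layer: l=12→26, a=1→15, y=25→39, e=5→19, r=18→32.

26-15-39-19-32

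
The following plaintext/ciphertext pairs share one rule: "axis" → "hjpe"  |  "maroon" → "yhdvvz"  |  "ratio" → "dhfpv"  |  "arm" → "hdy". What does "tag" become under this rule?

The shift depends on letter class: consonant x→j is +12, but vowel a→h is +7. Vowels shift forward by 7 and consonants shift forward by 12.
For tag: t(cons)+12=f, a(vowel)+7=h, g(cons)+12=s.

fhs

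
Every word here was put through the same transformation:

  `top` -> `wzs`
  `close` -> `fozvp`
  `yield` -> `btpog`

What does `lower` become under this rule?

ozzpu

The shift depends on letter class: consonant t→w is +3, but vowel o→z is +11. Vowels shift forward by 11 and consonants shift forward by 3.
On lower: l(cons)+3=o, o(vowel)+11=z, w(cons)+3=z, e(vowel)+11=p, r(cons)+3=u.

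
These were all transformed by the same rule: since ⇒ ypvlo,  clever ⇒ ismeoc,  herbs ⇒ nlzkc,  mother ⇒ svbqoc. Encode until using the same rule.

In since: s→y is +6, i→p is +7, n→v is +8, c→l is +9 — the shift increases by 1 each position. The shift increases by 1 at each position, starting from +6: 6, 7, 8, ….
Applying it to until: u+6=a, n+7=u, t+8=b, i+9=r, l+10=v.

aubrv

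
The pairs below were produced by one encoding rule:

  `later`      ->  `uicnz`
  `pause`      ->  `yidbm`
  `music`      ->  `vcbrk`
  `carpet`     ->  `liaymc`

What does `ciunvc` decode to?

Shifts by position in later: pos 0: l→u (+9), pos 1: a→i (+8), pos 2: t→c (+9), pos 3: e→n (+9), pos 4: r→z (+8) — repeating every 3. It's a Vigenère-style cipher with numeric key [9,8,9]: position i shifts by key[i mod 3].
Decoding ciunvc: c−9=t, i−8=a, u−9=l, n−9=e, v−8=n, c−9=t.

talent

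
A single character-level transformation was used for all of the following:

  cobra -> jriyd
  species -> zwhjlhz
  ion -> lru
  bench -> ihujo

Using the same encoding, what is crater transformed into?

jydahy

The shift depends on letter class: consonant c→j is +7, but vowel o→r is +3. Two shifts are in play — +3 for a/e/i/o/u, +7 for every other letter.
On crater: c(cons)+7=j, r(cons)+7=y, a(vowel)+3=d, t(cons)+7=a, e(vowel)+3=h, r(cons)+7=y.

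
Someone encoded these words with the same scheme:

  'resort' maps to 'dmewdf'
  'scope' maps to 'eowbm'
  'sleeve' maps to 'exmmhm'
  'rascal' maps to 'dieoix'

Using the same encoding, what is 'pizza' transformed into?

The shift depends on letter class: consonant r→d is +12, but vowel e→m is +8. Vowels shift forward by 8 and consonants shift forward by 12.
Applying it to pizza: p(cons)+12=b, i(vowel)+8=q, z(cons)+12=l, z(cons)+12=l, a(vowel)+8=i.

bqlli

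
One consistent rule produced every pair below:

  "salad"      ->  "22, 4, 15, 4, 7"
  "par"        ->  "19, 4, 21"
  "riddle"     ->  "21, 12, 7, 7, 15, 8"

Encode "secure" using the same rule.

s is letter #19 and maps to 22: an offset of 3. Letters become their 1-based position plus 3 (so a→4, b→5, …).
For secure: s=19→22, e=5→8, c=3→6, u=21→24, r=18→21, e=5→8.

22, 8, 6, 24, 21, 8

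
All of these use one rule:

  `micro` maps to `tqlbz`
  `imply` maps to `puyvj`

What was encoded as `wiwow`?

panel

In micro: m→t is +7, i→q is +8, c→l is +9, r→b is +10 — the shift increases by 1 each position. The shift increases by 1 at each position, starting from +7: 7, 8, 9, ….
Undoing it on wiwow: w−7=p, i−8=a, w−9=n, o−10=e, w−11=l.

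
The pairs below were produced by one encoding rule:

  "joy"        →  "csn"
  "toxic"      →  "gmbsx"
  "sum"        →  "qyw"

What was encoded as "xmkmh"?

digit

The output letters match the input read backwards, each shifted +4: joy reversed is yoj. The word is reversed, then every letter is shifted forward by 4.
Decoding xmkmh: shift back: x−4=t, m−4=i, k−4=g, m−4=i, h−4=d → tigid; then reverse → digit.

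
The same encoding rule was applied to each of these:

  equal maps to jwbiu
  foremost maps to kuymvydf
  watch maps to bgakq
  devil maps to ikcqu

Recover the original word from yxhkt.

track

Letter i (0-indexed) is shifted by i+5, so successive shifts are 5, 6, 7, ….
Undoing it on yxhkt: y−5=t, x−6=r, h−7=a, k−8=c, t−9=k.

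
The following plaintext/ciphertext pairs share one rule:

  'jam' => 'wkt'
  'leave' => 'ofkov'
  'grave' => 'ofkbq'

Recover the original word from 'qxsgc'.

swing

The output letters match the input read backwards, each shifted +10: jam reversed is maj. Read the word backwards and shift each letter +10.
Reversing it on qxsgc: shift back: q−10=g, x−10=n, s−10=i, g−10=w, c−10=s → gniws; then reverse → swing.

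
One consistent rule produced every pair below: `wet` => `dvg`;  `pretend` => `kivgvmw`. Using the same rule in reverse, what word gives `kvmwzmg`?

pendant

This is the alphabet-reversal cipher (Atbash): a becomes z, b becomes y, etc.
Decoding kvmwzmg: k↔p, v↔e, m↔n, w↔d, z↔a, m↔n, g↔t.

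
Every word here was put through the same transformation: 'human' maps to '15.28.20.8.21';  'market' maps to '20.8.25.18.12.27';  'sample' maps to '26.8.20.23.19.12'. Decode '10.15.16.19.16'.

chili

h is letter #8 and maps to 15: an offset of 7. The number is (letter's place in the alphabet, a=1) + 7.
Decoding 10.15.16.19.16: 10→(10−7)÷1=3=c, 15→(15−7)÷1=8=h, 16→(16−7)÷1=9=i, 19→(19−7)÷1=12=l, 16→(16−7)÷1=9=i.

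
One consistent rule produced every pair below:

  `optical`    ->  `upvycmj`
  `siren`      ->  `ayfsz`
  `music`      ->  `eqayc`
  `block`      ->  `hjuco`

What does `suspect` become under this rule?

aqapscv

o(14)→u(20) and p(15)→p(15) fit y≡21x+12 (mod 26); the inverse of 21 mod 26 is 5. Treating letters as 0–25, the rule is x ↦ 21x + 12 (mod 26).
On suspect: s(18)→21·18+12≡0=a; u(20)→21·20+12≡16=q; s(18)→21·18+12≡0=a; p(15)→21·15+12≡15=p; e(4)→21·4+12≡18=s; c(2)→21·2+12≡2=c; t(19)→21·19+12≡21=v (all mod 26).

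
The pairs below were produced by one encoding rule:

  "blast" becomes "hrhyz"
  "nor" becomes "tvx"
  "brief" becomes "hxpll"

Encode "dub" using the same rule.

jbh

Two shifts are in play — +7 for a/e/i/o/u, +6 for every other letter.
On dub: d(cons)+6=j, u(vowel)+7=b, b(cons)+6=h.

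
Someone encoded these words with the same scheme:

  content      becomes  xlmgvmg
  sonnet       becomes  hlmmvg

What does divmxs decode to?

wrench

Letters are reflected about the middle of the alphabet (position → 25−position): Atbash.
Undoing it on divmxs: d↔w, i↔r, v↔e, m↔n, x↔c, s↔h.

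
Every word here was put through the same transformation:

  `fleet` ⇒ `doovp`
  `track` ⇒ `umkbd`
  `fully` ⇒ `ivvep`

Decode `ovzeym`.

The output letters match the input read backwards, each shifted +10: fleet reversed is teelf. Two steps: reverse the string, then apply a Caesar shift of +10.
Undoing it on ovzeym: shift back: o−10=e, v−10=l, z−10=p, e−10=u, y−10=o, m−10=c → elpuoc; then reverse → couple.

couple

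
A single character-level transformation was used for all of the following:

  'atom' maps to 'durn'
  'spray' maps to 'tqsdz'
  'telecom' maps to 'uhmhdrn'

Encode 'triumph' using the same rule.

The shift depends on letter class: consonant t→u is +1, but vowel a→d is +3. Vowels shift forward by 3 and consonants shift forward by 1.
On triumph: t(cons)+1=u, r(cons)+1=s, i(vowel)+3=l, u(vowel)+3=x, m(cons)+1=n, p(cons)+1=q, h(cons)+1=i.

uslxnqi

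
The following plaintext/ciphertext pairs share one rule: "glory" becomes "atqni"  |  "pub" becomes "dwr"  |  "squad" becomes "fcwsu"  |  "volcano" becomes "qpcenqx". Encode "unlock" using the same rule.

meqnpw

The output letters match the input read backwards, each shifted +2: glory reversed is yrolg. Two steps: reverse the string, then apply a Caesar shift of +2.
On unlock: reverse → kcolnu; then shift: k+2=m, c+2=e, o+2=q, l+2=n, n+2=p, u+2=w.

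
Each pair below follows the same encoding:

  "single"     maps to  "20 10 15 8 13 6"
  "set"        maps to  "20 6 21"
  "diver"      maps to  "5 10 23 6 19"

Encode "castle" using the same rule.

4 2 20 21 13 6

s is letter #19 and maps to 20: an offset of 1. Each letter is replaced by its alphabet position (a=1..z=26) + 1.
Applying it to castle: c=3→4, a=1→2, s=19→20, t=20→21, l=12→13, e=5→6.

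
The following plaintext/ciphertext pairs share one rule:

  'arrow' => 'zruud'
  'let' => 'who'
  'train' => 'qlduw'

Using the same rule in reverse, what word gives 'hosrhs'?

people

The output letters match the input read backwards, each shifted +3: arrow reversed is worra. Two steps: reverse the string, then apply a Caesar shift of +3.
Decoding hosrhs: shift back: h−3=e, o−3=l, s−3=p, r−3=o, h−3=e, s−3=p → elpoep; then reverse → people.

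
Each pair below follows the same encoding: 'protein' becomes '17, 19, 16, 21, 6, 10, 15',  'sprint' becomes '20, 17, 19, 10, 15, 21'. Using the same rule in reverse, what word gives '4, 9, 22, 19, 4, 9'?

church

p is letter #16 and maps to 17: an offset of 1. Letters become their 1-based position plus 1 (so a→2, b→3, …).
Reversing it on 4, 9, 22, 19, 4, 9: 4→(4−1)÷1=3=c, 9→(9−1)÷1=8=h, 22→(22−1)÷1=21=u, 19→(19−1)÷1=18=r, 4→(4−1)÷1=3=c, 9→(9−1)÷1=8=h.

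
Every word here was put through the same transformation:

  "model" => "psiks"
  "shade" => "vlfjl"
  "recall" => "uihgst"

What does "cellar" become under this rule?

In model: m→p is +3, o→s is +4, d→i is +5, e→k is +6 — the shift increases by 1 each position. Letter i (0-indexed) is shifted by i+3, so successive shifts are 3, 4, 5, ….
For cellar: c+3=f, e+4=i, l+5=q, l+6=r, a+7=h, r+8=z.

fiqrhz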